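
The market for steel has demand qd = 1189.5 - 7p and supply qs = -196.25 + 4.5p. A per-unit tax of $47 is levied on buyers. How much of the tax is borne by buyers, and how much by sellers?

Pre-tax equilibrium: p* = 120.5, q* = 346.
Tax on buyers shifts demand to qd = 1189.5 − 7(p + 47) = 860.5 - 7p.
860.5 - 7p = -196.25 + 4.5p gives seller price ps = 4227/46; buyers pay pb = 4227/46 + 47 = 6389/46.
New quantity: q = 1189.5 − 7(6389/46) = 4997/23.
Buyer burden = 6389/46 − 120.5 = 423/23; seller burden = 120.5 − 4227/46 = 658/23.

Buyers bear 423/23, sellers bear 658/23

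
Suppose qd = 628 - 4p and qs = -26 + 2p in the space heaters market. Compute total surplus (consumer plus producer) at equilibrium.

Equilibrium: 628 - 4p = -26 + 2p gives p* = 109, q* = 192.
Demand choke price: p = 157; supply starts at p = 13.
CS = ½(157 − 109)(192) = 4608; PS = ½(109 − 13)(192) = 9216.

Total surplus = 13824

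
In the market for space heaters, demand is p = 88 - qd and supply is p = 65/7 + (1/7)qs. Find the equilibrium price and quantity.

Set the two price expressions equal: 88 - q = 65/7 + (1/7)q.
551/7 = (8/7)q, so q* = 68.875.
p* = 88 − (1)(68.875) = 19.125.

p* = 19.125, q* = 68.875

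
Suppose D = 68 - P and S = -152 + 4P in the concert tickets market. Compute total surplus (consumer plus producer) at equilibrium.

Equilibrium: 68 - P = -152 + 4P gives P* = 44, Q* = 24.
Demand choke price: P = 68; supply starts at P = 38.
CS = ½(68 − 44)(24) = 288; PS = ½(44 − 38)(24) = 72.

Total surplus = 360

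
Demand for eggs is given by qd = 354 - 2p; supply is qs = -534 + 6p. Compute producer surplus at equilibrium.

Equilibrium: 354 - 2p = -534 + 6p gives p* = 111, q* = 132.
Supply starts at p = 89 (where qs = 0).
PS = ½(111 − 89)(132) = 1452.

Producer surplus = 1452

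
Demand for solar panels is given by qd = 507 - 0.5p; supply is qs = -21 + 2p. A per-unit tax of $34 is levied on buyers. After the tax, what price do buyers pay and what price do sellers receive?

Pre-tax equilibrium: p* = 211.2, q* = 401.4.
Tax on buyers shifts demand to qd = 507 − 0.5(p + 34) = 490 - 0.5p.
490 - 0.5p = -21 + 2p gives seller price ps = 204.4; buyers pay pb = 204.4 + 34 = 238.4.
New quantity: q = 507 − 0.5(238.4) = 387.8.

Buyers pay $238.4, sellers receive $204.4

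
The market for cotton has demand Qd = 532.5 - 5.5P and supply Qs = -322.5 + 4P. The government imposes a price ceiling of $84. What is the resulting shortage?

Shortage = 57

Equilibrium price would be P* = 90, so the ceiling at 84 binds.
At P = 84: Qd = 532.5 − 5.5(84) = 70.5, Qs = -322.5 + 4(84) = 13.5.
Shortage = 70.5 − 13.5 = 57.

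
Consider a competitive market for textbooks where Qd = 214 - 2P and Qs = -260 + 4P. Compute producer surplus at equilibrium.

Producer surplus = 392

Equilibrium: 214 - 2P = -260 + 4P gives P* = 79, Q* = 56.
Supply starts at P = 65 (where Qs = 0).
PS = ½(79 − 65)(56) = 392.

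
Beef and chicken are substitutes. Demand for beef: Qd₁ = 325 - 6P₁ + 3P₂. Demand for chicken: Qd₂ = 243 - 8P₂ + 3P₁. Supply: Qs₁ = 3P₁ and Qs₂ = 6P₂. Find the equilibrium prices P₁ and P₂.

P₁ = 5279/117, P₂ = 1054/39

Market 1: 325 - 6P₁ + 3P₂ = 3P₁ → 9P₁ - 3P₂ = 325.
Market 2: 14P₂ - 3P₁ = 243.
Eliminating P₂: 14×(1) + 3×(2) gives 117P₁ = 5279, so P₁ = 5279/117.
Back-substitute into (2): P₂ = (243 + 3×5279/117) / 14 = 1054/39.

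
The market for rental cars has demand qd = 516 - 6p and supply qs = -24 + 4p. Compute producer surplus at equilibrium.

Producer surplus = 4608

Equilibrium: 516 - 6p = -24 + 4p gives p* = 54, q* = 192.
Supply starts at p = 6 (where qs = 0).
PS = ½(54 − 6)(192) = 4608.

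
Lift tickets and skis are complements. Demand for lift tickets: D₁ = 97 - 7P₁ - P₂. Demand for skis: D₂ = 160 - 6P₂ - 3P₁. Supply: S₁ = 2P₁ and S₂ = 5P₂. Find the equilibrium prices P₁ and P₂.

P₁ = 907/96, P₂ = 11.96875

Market 1: 97 - 7P₁ - P₂ = 2P₁ → 9P₁ + P₂ = 97.
Market 2: 11P₂ + 3P₁ = 160.
Eliminating P₂: 11×(1) − 1×(2) gives 96P₁ = 907, so P₁ = 907/96.
Back-substitute into (2): P₂ = (160 − 3×907/96) / 11 = 11.96875.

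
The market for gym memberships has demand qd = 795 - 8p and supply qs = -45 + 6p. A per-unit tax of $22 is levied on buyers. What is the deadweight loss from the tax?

Deadweight loss = 5808/7

Pre-tax equilibrium: p* = 60, q* = 315.
Tax on buyers shifts demand to qd = 795 − 8(p + 22) = 619 - 8p.
619 - 8p = -45 + 6p gives seller price ps = 332/7; buyers pay pb = 332/7 + 22 = 486/7.
New quantity: q = 795 − 8(486/7) = 1677/7.
DWL = ½ × 22 × (315 − 1677/7) = 5808/7.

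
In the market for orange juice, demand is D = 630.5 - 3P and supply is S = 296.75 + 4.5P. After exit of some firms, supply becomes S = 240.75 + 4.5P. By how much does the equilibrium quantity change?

ΔQ = -22.4

Original equilibrium: P* = 44.5, Q* = 497.
New equilibrium: 630.5 - 3P = 240.75 + 4.5P, so 389.75 = 7.5P and P' = 1559/30; Q' = 630.5 − 3(1559/30) = 474.6.
Change in quantity: 474.6 − 497 = -22.4.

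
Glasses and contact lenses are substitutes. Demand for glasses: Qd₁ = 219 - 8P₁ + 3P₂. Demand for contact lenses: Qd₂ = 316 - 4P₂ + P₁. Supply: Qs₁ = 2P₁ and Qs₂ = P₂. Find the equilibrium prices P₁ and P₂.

P₁ = 2043/47, P₂ = 3379/47

Market 1: 219 - 8P₁ + 3P₂ = 2P₁ → 10P₁ - 3P₂ = 219.
Market 2: 5P₂ - P₁ = 316.
Eliminating P₂: 5×(1) + 3×(2) gives 47P₁ = 2043, so P₁ = 2043/47.
Back-substitute into (2): P₂ = (316 + 1×2043/47) / 5 = 3379/47.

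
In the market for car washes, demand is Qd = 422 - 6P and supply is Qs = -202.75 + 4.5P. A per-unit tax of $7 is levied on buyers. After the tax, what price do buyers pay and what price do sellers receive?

Pre-tax equilibrium: P* = 59.5, Q* = 65.
Tax on buyers shifts demand to Qd = 422 − 6(P + 7) = 380 - 6P.
380 - 6P = -202.75 + 4.5P gives seller price Ps = 55.5; buyers pay Pb = 55.5 + 7 = 62.5.
New quantity: Q = 422 − 6(62.5) = 47.

Buyers pay $62.5, sellers receive $55.5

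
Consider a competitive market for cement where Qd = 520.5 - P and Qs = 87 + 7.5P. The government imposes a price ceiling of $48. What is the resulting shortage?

Equilibrium price would be P* = 51, so the ceiling at 48 binds.
At P = 48: Qd = 520.5 − 1(48) = 472.5, Qs = 87 + 7.5(48) = 447.
Shortage = 472.5 − 447 = 25.5.

Shortage = 25.5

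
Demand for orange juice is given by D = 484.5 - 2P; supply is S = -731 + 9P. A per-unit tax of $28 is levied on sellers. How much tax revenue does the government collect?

Pre-tax equilibrium: P* = 110.5, Q* = 263.5.
Tax on sellers shifts supply to S = -731 + 9(P − 28) = -983 + 9P.
484.5 - 2P = -983 + 9P gives buyer price Pb = 2935/22; sellers receive Ps = 2935/22 − 28 = 2319/22.
New quantity: Q = 484.5 − 2(2935/22) = 4789/22.
Revenue = 28 × 4789/22 = 67046/11.

Tax revenue = 67046/11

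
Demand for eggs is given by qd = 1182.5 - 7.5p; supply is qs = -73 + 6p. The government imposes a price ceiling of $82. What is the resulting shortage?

Shortage = 148.5

Equilibrium price would be p* = 93, so the ceiling at 82 binds.
At p = 82: qd = 1182.5 − 7.5(82) = 567.5, qs = -73 + 6(82) = 419.
Shortage = 567.5 − 419 = 148.5.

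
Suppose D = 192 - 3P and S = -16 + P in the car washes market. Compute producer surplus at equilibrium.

Producer surplus = 648

Equilibrium: 192 - 3P = -16 + P gives P* = 52, Q* = 36.
Supply starts at P = 16 (where S = 0).
PS = ½(52 − 16)(36) = 648.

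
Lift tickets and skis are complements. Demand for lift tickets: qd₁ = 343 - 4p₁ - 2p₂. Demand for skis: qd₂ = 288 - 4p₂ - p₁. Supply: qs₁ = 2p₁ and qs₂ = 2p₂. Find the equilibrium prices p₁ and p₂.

p₁ = 741/17, p₂ = 1385/34

Market 1: 343 - 4p₁ - 2p₂ = 2p₁ → 6p₁ + 2p₂ = 343.
Market 2: 6p₂ + p₁ = 288.
Eliminating p₂: 6×(1) − 2×(2) gives 34p₁ = 1482, so p₁ = 741/17.
Back-substitute into (2): p₂ = (288 − 1×741/17) / 6 = 1385/34.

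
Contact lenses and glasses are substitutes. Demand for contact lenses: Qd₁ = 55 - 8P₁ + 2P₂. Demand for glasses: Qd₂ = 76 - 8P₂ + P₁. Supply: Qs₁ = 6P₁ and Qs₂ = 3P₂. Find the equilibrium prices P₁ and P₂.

P₁ = 757/152, P₂ = 1119/152

Market 1: 55 - 8P₁ + 2P₂ = 6P₁ → 14P₁ - 2P₂ = 55.
Market 2: 11P₂ - P₁ = 76.
Eliminating P₂: 11×(1) + 2×(2) gives 152P₁ = 757, so P₁ = 757/152.
Back-substitute into (2): P₂ = (76 + 1×757/152) / 11 = 1119/152.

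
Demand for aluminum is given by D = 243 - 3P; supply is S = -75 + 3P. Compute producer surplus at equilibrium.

Equilibrium: 243 - 3P = -75 + 3P gives P* = 53, Q* = 84.
Supply starts at P = 25 (where S = 0).
PS = ½(53 − 25)(84) = 1176.

Producer surplus = 1176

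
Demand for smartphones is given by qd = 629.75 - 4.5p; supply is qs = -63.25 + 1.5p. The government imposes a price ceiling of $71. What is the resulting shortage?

Shortage = 267

Equilibrium price would be p* = 115.5, so the ceiling at 71 binds.
At p = 71: qd = 629.75 − 4.5(71) = 310.25, qs = -63.25 + 1.5(71) = 43.25.
Shortage = 310.25 − 43.25 = 267.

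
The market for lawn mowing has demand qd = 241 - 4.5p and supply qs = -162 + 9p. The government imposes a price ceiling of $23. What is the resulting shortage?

Shortage = 92.5

Equilibrium price would be p* = 806/27, so the ceiling at 23 binds.
At p = 23: qd = 241 − 4.5(23) = 137.5, qs = -162 + 9(23) = 45.
Shortage = 137.5 − 45 = 92.5.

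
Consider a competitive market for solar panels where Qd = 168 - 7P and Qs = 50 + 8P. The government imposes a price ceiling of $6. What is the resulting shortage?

Shortage = 28

Equilibrium price would be P* = 118/15, so the ceiling at 6 binds.
At P = 6: Qd = 168 − 7(6) = 126, Qs = 50 + 8(6) = 98.
Shortage = 126 − 98 = 28.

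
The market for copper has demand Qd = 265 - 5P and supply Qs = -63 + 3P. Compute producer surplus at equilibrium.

Equilibrium: 265 - 5P = -63 + 3P gives P* = 41, Q* = 60.
Supply starts at P = 21 (where Qs = 0).
PS = ½(41 − 21)(60) = 600.

Producer surplus = 600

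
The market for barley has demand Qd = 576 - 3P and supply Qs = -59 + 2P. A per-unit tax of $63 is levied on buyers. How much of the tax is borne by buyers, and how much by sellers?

Buyers bear $25.2, sellers bear $37.8

Pre-tax equilibrium: P* = 127, Q* = 195.
Tax on buyers shifts demand to Qd = 576 − 3(P + 63) = 387 - 3P.
387 - 3P = -59 + 2P gives seller price Ps = 89.2; buyers pay Pb = 89.2 + 63 = 152.2.
New quantity: Q = 576 − 3(152.2) = 119.4.
Buyer burden = 152.2 − 127 = 25.2; seller burden = 127 − 89.2 = 37.8.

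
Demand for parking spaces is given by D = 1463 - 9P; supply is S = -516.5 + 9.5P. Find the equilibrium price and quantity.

Set D = S: 1463 - 9P = -516.5 + 9.5P.
1979.5 = 18.5P, so P* = 107.
Q* = 1463 − 9(107) = 500.

P* = 107, Q* = 500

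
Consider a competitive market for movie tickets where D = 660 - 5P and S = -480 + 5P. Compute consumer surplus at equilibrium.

Consumer surplus = 810

Equilibrium: 660 - 5P = -480 + 5P gives P* = 114, Q* = 90.
Demand choke price (D = 0): P = 132.
CS = ½(132 − 114)(90) = 810.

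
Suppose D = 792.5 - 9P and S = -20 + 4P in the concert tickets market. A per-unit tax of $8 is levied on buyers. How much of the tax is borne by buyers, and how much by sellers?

Buyers bear 32/13, sellers bear 72/13

Pre-tax equilibrium: P* = 62.5, Q* = 230.
Tax on buyers shifts demand to D = 792.5 − 9(P + 8) = 720.5 - 9P.
720.5 - 9P = -20 + 4P gives seller price Ps = 1481/26; buyers pay Pb = 1481/26 + 8 = 1689/26.
New quantity: Q = 792.5 − 9(1689/26) = 2702/13.
Buyer burden = 1689/26 − 62.5 = 32/13; seller burden = 62.5 − 1481/26 = 72/13.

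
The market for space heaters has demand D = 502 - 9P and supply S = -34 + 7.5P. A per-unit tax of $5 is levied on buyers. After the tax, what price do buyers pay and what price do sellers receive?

Pre-tax equilibrium: P* = 1072/33, Q* = 2306/11.
Tax on buyers shifts demand to D = 502 − 9(P + 5) = 457 - 9P.
457 - 9P = -34 + 7.5P gives seller price Ps = 982/33; buyers pay Pb = 982/33 + 5 = 1147/33.
New quantity: Q = 502 − 9(1147/33) = 2081/11.

Buyers pay 1147/33, sellers receive 982/33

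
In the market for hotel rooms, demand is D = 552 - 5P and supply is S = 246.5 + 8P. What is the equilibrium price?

Set D = S: 552 - 5P = 246.5 + 8P.
305.5 = 13P, so P* = 23.5.
Q* = 552 − 5(23.5) = 434.5.

P* = 23.5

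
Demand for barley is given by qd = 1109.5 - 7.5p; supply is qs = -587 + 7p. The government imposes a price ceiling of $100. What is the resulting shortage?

Equilibrium price would be p* = 117, so the ceiling at 100 binds.
At p = 100: qd = 1109.5 − 7.5(100) = 359.5, qs = -587 + 7(100) = 113.
Shortage = 359.5 − 113 = 246.5.

Shortage = 246.5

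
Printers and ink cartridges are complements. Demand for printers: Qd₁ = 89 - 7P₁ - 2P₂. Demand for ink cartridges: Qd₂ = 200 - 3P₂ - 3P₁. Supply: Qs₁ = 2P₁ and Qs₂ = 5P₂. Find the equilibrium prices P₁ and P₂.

P₁ = 52/11, P₂ = 511/22

Market 1: 89 - 7P₁ - 2P₂ = 2P₁ → 9P₁ + 2P₂ = 89.
Market 2: 8P₂ + 3P₁ = 200.
Eliminating P₂: 8×(1) − 2×(2) gives 66P₁ = 312, so P₁ = 52/11.
Back-substitute into (2): P₂ = (200 − 3×52/11) / 8 = 511/22.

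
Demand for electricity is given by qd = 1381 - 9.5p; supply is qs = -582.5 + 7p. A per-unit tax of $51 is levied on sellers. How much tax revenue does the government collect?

Pre-tax equilibrium: p* = 119, q* = 250.5.
Tax on sellers shifts supply to qs = -582.5 + 7(p − 51) = -939.5 + 7p.
1381 - 9.5p = -939.5 + 7p gives buyer price pb = 1547/11; sellers receive ps = 1547/11 − 51 = 986/11.
New quantity: q = 1381 − 9.5(1547/11) = 989/22.
Revenue = 51 × 989/22 = 50439/22.

Tax revenue = 50439/22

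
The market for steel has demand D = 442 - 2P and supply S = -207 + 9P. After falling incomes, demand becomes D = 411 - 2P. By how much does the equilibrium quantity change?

ΔQ = -279/11

Original equilibrium: P* = 59, Q* = 324.
New equilibrium: 411 - 2P = -207 + 9P, so 618 = 11P and P' = 618/11; Q' = 411 − 2(618/11) = 3285/11.
Change in quantity: 3285/11 − 324 = -279/11.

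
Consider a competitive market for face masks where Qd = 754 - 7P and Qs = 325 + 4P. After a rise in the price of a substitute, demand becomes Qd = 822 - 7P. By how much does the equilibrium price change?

ΔP = 68/11

Original equilibrium: P* = 39, Q* = 481.
New equilibrium: 822 - 7P = 325 + 4P, so 497 = 11P and P' = 497/11; Q' = 822 − 7(497/11) = 5563/11.
Change in price: 497/11 − 39 = 68/11.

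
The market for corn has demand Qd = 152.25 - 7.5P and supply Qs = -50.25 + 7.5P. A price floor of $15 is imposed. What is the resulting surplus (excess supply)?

Equilibrium price would be P* = 13.5, so the floor at 15 binds.
At P = 15: Qd = 39.75, Qs = 62.25.
Surplus = 62.25 − 39.75 = 22.5.

Surplus = 22.5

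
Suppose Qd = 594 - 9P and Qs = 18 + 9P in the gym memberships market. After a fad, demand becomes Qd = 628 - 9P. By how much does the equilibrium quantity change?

ΔQ = 17

Original equilibrium: P* = 32, Q* = 306.
New equilibrium: 628 - 9P = 18 + 9P, so 610 = 18P and P' = 305/9; Q' = 628 − 9(305/9) = 323.
Change in quantity: 323 − 306 = 17.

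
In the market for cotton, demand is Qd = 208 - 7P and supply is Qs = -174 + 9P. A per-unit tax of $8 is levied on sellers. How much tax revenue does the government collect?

Pre-tax equilibrium: P* = 23.875, Q* = 40.875.
Tax on sellers shifts supply to Qs = -174 + 9(P − 8) = -246 + 9P.
208 - 7P = -246 + 9P gives buyer price Pb = 28.375; sellers receive Ps = 28.375 − 8 = 20.375.
New quantity: Q = 208 − 7(28.375) = 9.375.
Revenue = 8 × 9.375 = 75.

Tax revenue = 75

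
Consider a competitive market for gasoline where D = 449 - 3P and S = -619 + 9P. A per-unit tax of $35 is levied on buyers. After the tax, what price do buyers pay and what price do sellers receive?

Buyers pay $115.25, sellers receive $80.25

Pre-tax equilibrium: P* = 89, Q* = 182.
Tax on buyers shifts demand to D = 449 − 3(P + 35) = 344 - 3P.
344 - 3P = -619 + 9P gives seller price Ps = 80.25; buyers pay Pb = 80.25 + 35 = 115.25.
New quantity: Q = 449 − 3(115.25) = 103.25.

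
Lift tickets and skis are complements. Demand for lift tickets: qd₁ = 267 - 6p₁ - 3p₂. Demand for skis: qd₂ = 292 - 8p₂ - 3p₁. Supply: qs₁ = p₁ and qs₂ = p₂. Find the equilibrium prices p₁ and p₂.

p₁ = 509/18, p₂ = 1243/54

Market 1: 267 - 6p₁ - 3p₂ = p₁ → 7p₁ + 3p₂ = 267.
Market 2: 9p₂ + 3p₁ = 292.
Eliminating p₂: 9×(1) − 3×(2) gives 54p₁ = 1527, so p₁ = 509/18.
Back-substitute into (2): p₂ = (292 − 3×509/18) / 9 = 1243/54.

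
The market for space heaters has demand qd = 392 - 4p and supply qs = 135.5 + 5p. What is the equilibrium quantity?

q* = 278

Set qd = qs: 392 - 4p = 135.5 + 5p.
256.5 = 9p, so p* = 28.5.
q* = 392 − 4(28.5) = 278.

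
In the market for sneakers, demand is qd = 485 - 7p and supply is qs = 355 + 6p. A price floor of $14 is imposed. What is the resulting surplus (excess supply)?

Surplus = 52

Equilibrium price would be p* = 10, so the floor at 14 binds.
At p = 14: qd = 387, qs = 439.
Surplus = 439 − 387 = 52.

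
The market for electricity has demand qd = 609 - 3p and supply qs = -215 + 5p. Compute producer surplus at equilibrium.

Equilibrium: 609 - 3p = -215 + 5p gives p* = 103, q* = 300.
Supply starts at p = 43 (where qs = 0).
PS = ½(103 − 43)(300) = 9000.

Producer surplus = 9000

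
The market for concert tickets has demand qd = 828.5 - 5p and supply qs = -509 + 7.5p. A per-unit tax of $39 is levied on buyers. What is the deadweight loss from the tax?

Pre-tax equilibrium: p* = 107, q* = 293.5.
Tax on buyers shifts demand to qd = 828.5 − 5(p + 39) = 633.5 - 5p.
633.5 - 5p = -509 + 7.5p gives seller price ps = 91.4; buyers pay pb = 91.4 + 39 = 130.4.
New quantity: q = 828.5 − 5(130.4) = 176.5.
DWL = ½ × 39 × (293.5 − 176.5) = 2281.5.

Deadweight loss = 2281.5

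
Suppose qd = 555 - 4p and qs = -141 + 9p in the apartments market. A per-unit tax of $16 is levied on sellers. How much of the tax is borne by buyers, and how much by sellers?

Buyers bear 144/13, sellers bear 64/13

Pre-tax equilibrium: p* = 696/13, q* = 4431/13.
Tax on sellers shifts supply to qs = -141 + 9(p − 16) = -285 + 9p.
555 - 4p = -285 + 9p gives buyer price pb = 840/13; sellers receive ps = 840/13 − 16 = 632/13.
New quantity: q = 555 − 4(840/13) = 3855/13.
Buyer burden = 840/13 − 696/13 = 144/13; seller burden = 696/13 − 632/13 = 64/13.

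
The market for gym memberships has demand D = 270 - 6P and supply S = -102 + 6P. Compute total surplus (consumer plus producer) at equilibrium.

Total surplus = 1176

Equilibrium: 270 - 6P = -102 + 6P gives P* = 31, Q* = 84.
Demand choke price: P = 45; supply starts at P = 17.
CS = ½(45 − 31)(84) = 588; PS = ½(31 − 17)(84) = 588.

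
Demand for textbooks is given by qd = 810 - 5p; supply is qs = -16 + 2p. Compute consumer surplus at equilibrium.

Equilibrium: 810 - 5p = -16 + 2p gives p* = 118, q* = 220.
Demand choke price (qd = 0): p = 162.
CS = ½(162 − 118)(220) = 4840.

Consumer surplus = 4840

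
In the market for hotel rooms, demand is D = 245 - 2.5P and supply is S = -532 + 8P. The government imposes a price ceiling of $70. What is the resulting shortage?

Equilibrium price would be P* = 74, so the ceiling at 70 binds.
At P = 70: D = 245 − 2.5(70) = 70, S = -532 + 8(70) = 28.
Shortage = 70 − 28 = 42.

Shortage = 42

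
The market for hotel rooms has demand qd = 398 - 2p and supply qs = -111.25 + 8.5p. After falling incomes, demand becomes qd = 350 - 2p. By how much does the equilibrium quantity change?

Original equilibrium: p* = 48.5, q* = 301.
New equilibrium: 350 - 2p = -111.25 + 8.5p, so 461.25 = 10.5p and p' = 615/14; q' = 350 − 2(615/14) = 1835/7.
Change in quantity: 1835/7 − 301 = -272/7.

Δq = -272/7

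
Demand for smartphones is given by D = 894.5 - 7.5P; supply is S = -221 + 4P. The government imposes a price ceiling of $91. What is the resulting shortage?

Shortage = 69

Equilibrium price would be P* = 97, so the ceiling at 91 binds.
At P = 91: D = 894.5 − 7.5(91) = 212, S = -221 + 4(91) = 143.
Shortage = 212 − 143 = 69.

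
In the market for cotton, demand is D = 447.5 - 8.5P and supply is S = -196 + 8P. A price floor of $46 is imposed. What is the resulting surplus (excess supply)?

Surplus = 115.5

Equilibrium price would be P* = 39, so the floor at 46 binds.
At P = 46: D = 56.5, S = 172.
Surplus = 172 − 56.5 = 115.5.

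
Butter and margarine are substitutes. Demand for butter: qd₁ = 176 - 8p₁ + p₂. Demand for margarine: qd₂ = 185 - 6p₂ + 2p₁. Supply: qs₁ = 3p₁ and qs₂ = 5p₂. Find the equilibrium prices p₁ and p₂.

Market 1: 176 - 8p₁ + p₂ = 3p₁ → 11p₁ - p₂ = 176.
Market 2: 11p₂ - 2p₁ = 185.
Eliminating p₂: 11×(1) + 1×(2) gives 119p₁ = 2121, so p₁ = 303/17.
Back-substitute into (2): p₂ = (185 + 2×303/17) / 11 = 341/17.

p₁ = 303/17, p₂ = 341/17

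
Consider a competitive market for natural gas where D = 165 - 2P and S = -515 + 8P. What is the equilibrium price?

Set D = S: 165 - 2P = -515 + 8P.
680 = 10P, so P* = 68.
Q* = 165 − 2(68) = 29.

P* = 68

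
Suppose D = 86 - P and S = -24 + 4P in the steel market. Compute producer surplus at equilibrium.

Producer surplus = 512

Equilibrium: 86 - P = -24 + 4P gives P* = 22, Q* = 64.
Supply starts at P = 6 (where S = 0).
PS = ½(22 − 6)(64) = 512.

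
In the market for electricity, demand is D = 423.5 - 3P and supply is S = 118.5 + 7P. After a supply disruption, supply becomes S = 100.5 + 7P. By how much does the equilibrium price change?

Original equilibrium: P* = 30.5, Q* = 332.
New equilibrium: 423.5 - 3P = 100.5 + 7P, so 323 = 10P and P' = 32.3; Q' = 423.5 − 3(32.3) = 326.6.
Change in price: 32.3 − 30.5 = 1.8.

ΔP = 1.8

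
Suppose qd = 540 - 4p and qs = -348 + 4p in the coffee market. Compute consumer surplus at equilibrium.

Consumer surplus = 1152

Equilibrium: 540 - 4p = -348 + 4p gives p* = 111, q* = 96.
Demand choke price (qd = 0): p = 135.
CS = ½(135 − 111)(96) = 1152.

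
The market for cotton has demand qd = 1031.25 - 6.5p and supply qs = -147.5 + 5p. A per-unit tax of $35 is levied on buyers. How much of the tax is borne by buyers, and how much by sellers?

Pre-tax equilibrium: p* = 102.5, q* = 365.
Tax on buyers shifts demand to qd = 1031.25 − 6.5(p + 35) = 803.75 - 6.5p.
803.75 - 6.5p = -147.5 + 5p gives seller price ps = 3805/46; buyers pay pb = 3805/46 + 35 = 5415/46.
New quantity: q = 1031.25 − 6.5(5415/46) = 6120/23.
Buyer burden = 5415/46 − 102.5 = 350/23; seller burden = 102.5 − 3805/46 = 455/23.

Buyers bear 350/23, sellers bear 455/23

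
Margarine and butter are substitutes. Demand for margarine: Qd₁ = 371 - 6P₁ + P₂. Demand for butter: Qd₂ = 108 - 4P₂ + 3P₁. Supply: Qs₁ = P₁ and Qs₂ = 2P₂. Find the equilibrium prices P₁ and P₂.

P₁ = 778/13, P₂ = 623/13

Market 1: 371 - 6P₁ + P₂ = P₁ → 7P₁ - P₂ = 371.
Market 2: 6P₂ - 3P₁ = 108.
Eliminating P₂: 6×(1) + 1×(2) gives 39P₁ = 2334, so P₁ = 778/13.
Back-substitute into (2): P₂ = (108 + 3×778/13) / 6 = 623/13.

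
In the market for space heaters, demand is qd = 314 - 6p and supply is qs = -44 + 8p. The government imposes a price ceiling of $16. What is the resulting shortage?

Equilibrium price would be p* = 179/7, so the ceiling at 16 binds.
At p = 16: qd = 314 − 6(16) = 218, qs = -44 + 8(16) = 84.
Shortage = 218 − 84 = 134.

Shortage = 134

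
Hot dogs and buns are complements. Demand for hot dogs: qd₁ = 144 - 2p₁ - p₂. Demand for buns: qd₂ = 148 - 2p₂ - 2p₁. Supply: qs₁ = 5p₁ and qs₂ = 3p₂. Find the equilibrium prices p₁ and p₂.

Market 1: 144 - 2p₁ - p₂ = 5p₁ → 7p₁ + p₂ = 144.
Market 2: 5p₂ + 2p₁ = 148.
Eliminating p₂: 5×(1) − 1×(2) gives 33p₁ = 572, so p₁ = 52/3.
Back-substitute into (2): p₂ = (148 − 2×52/3) / 5 = 68/3.

p₁ = 52/3, p₂ = 68/3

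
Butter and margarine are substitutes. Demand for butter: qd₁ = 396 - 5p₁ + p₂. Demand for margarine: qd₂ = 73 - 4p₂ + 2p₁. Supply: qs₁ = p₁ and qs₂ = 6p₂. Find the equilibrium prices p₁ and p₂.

Market 1: 396 - 5p₁ + p₂ = p₁ → 6p₁ - p₂ = 396.
Market 2: 10p₂ - 2p₁ = 73.
Eliminating p₂: 10×(1) + 1×(2) gives 58p₁ = 4033, so p₁ = 4033/58.
Back-substitute into (2): p₂ = (73 + 2×4033/58) / 10 = 615/29.

p₁ = 4033/58, p₂ = 615/29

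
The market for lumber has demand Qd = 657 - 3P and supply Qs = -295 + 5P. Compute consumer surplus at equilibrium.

Equilibrium: 657 - 3P = -295 + 5P gives P* = 119, Q* = 300.
Demand choke price (Qd = 0): P = 219.
CS = ½(219 − 119)(300) = 15000.

Consumer surplus = 15000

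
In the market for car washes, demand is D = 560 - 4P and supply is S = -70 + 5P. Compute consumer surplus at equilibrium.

Consumer surplus = 9800

Equilibrium: 560 - 4P = -70 + 5P gives P* = 70, Q* = 280.
Demand choke price (D = 0): P = 140.
CS = ½(140 − 70)(280) = 9800.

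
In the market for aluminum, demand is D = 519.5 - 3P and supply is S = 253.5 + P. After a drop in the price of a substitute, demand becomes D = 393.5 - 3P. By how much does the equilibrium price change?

ΔP = -31.5

Original equilibrium: P* = 66.5, Q* = 320.
New equilibrium: 393.5 - 3P = 253.5 + P, so 140 = 4P and P' = 35; Q' = 393.5 − 3(35) = 288.5.
Change in price: 35 − 66.5 = -31.5.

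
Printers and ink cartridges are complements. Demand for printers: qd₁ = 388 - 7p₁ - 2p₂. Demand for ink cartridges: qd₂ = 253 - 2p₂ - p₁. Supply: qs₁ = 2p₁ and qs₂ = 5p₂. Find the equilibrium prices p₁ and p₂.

Market 1: 388 - 7p₁ - 2p₂ = 2p₁ → 9p₁ + 2p₂ = 388.
Market 2: 7p₂ + p₁ = 253.
Eliminating p₂: 7×(1) − 2×(2) gives 61p₁ = 2210, so p₁ = 2210/61.
Back-substitute into (2): p₂ = (253 − 1×2210/61) / 7 = 1889/61.

p₁ = 2210/61, p₂ = 1889/61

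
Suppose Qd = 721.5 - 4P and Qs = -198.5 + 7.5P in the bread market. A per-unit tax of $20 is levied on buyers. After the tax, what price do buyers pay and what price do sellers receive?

Buyers pay 2140/23, sellers receive 1680/23

Pre-tax equilibrium: P* = 80, Q* = 401.5.
Tax on buyers shifts demand to Qd = 721.5 − 4(P + 20) = 641.5 - 4P.
641.5 - 4P = -198.5 + 7.5P gives seller price Ps = 1680/23; buyers pay Pb = 1680/23 + 20 = 2140/23.
New quantity: Q = 721.5 − 4(2140/23) = 16069/46.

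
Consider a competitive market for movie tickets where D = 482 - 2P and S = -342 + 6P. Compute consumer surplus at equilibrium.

Equilibrium: 482 - 2P = -342 + 6P gives P* = 103, Q* = 276.
Demand choke price (D = 0): P = 241.
CS = ½(241 − 103)(276) = 19044.

Consumer surplus = 19044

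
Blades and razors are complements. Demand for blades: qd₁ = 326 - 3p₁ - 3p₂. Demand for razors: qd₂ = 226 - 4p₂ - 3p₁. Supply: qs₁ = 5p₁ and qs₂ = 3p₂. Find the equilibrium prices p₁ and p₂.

Market 1: 326 - 3p₁ - 3p₂ = 5p₁ → 8p₁ + 3p₂ = 326.
Market 2: 7p₂ + 3p₁ = 226.
Eliminating p₂: 7×(1) − 3×(2) gives 47p₁ = 1604, so p₁ = 1604/47.
Back-substitute into (2): p₂ = (226 − 3×1604/47) / 7 = 830/47.

p₁ = 1604/47, p₂ = 830/47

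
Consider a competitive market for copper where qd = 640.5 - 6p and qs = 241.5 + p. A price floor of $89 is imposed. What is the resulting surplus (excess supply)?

Equilibrium price would be p* = 57, so the floor at 89 binds.
At p = 89: qd = 106.5, qs = 330.5.
Surplus = 330.5 − 106.5 = 224.

Surplus = 224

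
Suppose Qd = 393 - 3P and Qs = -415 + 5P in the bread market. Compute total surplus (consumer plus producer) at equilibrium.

Equilibrium: 393 - 3P = -415 + 5P gives P* = 101, Q* = 90.
Demand choke price: P = 131; supply starts at P = 83.
CS = ½(131 − 101)(90) = 1350; PS = ½(101 − 83)(90) = 810.

Total surplus = 2160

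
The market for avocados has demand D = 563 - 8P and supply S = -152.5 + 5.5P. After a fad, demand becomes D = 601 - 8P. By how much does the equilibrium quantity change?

ΔQ = 418/27

Original equilibrium: P* = 53, Q* = 139.
New equilibrium: 601 - 8P = -152.5 + 5.5P, so 753.5 = 13.5P and P' = 1507/27; Q' = 601 − 8(1507/27) = 4171/27.
Change in quantity: 4171/27 − 139 = 418/27.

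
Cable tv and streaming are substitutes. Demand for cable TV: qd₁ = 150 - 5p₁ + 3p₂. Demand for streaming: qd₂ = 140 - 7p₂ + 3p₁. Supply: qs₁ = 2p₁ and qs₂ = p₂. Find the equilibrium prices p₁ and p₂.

Market 1: 150 - 5p₁ + 3p₂ = 2p₁ → 7p₁ - 3p₂ = 150.
Market 2: 8p₂ - 3p₁ = 140.
Eliminating p₂: 8×(1) + 3×(2) gives 47p₁ = 1620, so p₁ = 1620/47.
Back-substitute into (2): p₂ = (140 + 3×1620/47) / 8 = 1430/47.

p₁ = 1620/47, p₂ = 1430/47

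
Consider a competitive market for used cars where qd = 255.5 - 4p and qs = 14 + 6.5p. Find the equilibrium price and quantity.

Set qd = qs: 255.5 - 4p = 14 + 6.5p.
241.5 = 10.5p, so p* = 23.
q* = 255.5 − 4(23) = 163.5.

p* = 23, q* = 163.5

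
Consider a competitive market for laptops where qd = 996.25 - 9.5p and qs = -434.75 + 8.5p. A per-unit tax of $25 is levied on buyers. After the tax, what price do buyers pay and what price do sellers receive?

Buyers pay 3287/36, sellers receive 2387/36

Pre-tax equilibrium: p* = 79.5, q* = 241.
Tax on buyers shifts demand to qd = 996.25 − 9.5(p + 25) = 758.75 - 9.5p.
758.75 - 9.5p = -434.75 + 8.5p gives seller price ps = 2387/36; buyers pay pb = 2387/36 + 25 = 3287/36.
New quantity: q = 996.25 − 9.5(3287/36) = 9277/72.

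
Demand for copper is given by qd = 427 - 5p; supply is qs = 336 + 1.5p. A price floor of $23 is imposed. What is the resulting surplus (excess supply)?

Surplus = 58.5

Equilibrium price would be p* = 14, so the floor at 23 binds.
At p = 23: qd = 312, qs = 370.5.
Surplus = 370.5 − 312 = 58.5.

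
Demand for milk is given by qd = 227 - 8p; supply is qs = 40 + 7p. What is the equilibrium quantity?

q* = 1909/15

Set qd = qs: 227 - 8p = 40 + 7p.
187 = 15p, so p* = 187/15.
q* = 227 − 8(187/15) = 1909/15.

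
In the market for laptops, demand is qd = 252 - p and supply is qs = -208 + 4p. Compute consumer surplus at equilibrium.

Consumer surplus = 12800

Equilibrium: 252 - p = -208 + 4p gives p* = 92, q* = 160.
Demand choke price (qd = 0): p = 252.
CS = ½(252 − 92)(160) = 12800.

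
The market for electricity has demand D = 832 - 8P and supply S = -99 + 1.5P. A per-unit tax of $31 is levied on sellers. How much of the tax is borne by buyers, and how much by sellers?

Buyers bear 93/19, sellers bear 496/19

Pre-tax equilibrium: P* = 98, Q* = 48.
Tax on sellers shifts supply to S = -99 + 1.5(P − 31) = -145.5 + 1.5P.
832 - 8P = -145.5 + 1.5P gives buyer price Pb = 1955/19; sellers receive Ps = 1955/19 − 31 = 1366/19.
New quantity: Q = 832 − 8(1955/19) = 168/19.
Buyer burden = 1955/19 − 98 = 93/19; seller burden = 98 − 1366/19 = 496/19.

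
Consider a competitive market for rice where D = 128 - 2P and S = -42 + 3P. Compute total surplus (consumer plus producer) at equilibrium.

Equilibrium: 128 - 2P = -42 + 3P gives P* = 34, Q* = 60.
Demand choke price: P = 64; supply starts at P = 14.
CS = ½(64 − 34)(60) = 900; PS = ½(34 − 14)(60) = 600.

Total surplus = 1500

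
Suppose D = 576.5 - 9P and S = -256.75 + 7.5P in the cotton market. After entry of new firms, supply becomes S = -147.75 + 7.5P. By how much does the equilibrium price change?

Original equilibrium: P* = 50.5, Q* = 122.
New equilibrium: 576.5 - 9P = -147.75 + 7.5P, so 724.25 = 16.5P and P' = 2897/66; Q' = 576.5 − 9(2897/66) = 1996/11.
Change in price: 2897/66 − 50.5 = -218/33.

ΔP = -218/33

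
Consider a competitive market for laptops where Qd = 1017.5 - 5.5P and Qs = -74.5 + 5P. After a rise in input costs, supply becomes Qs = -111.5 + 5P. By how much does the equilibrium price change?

Original equilibrium: P* = 104, Q* = 445.5.
New equilibrium: 1017.5 - 5.5P = -111.5 + 5P, so 1129 = 10.5P and P' = 2258/21; Q' = 1017.5 − 5.5(2258/21) = 17897/42.
Change in price: 2258/21 − 104 = 74/21.

ΔP = 74/21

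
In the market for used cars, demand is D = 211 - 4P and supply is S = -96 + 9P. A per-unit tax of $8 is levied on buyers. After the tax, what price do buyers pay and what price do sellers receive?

Buyers pay 379/13, sellers receive 275/13

Pre-tax equilibrium: P* = 307/13, Q* = 1515/13.
Tax on buyers shifts demand to D = 211 − 4(P + 8) = 179 - 4P.
179 - 4P = -96 + 9P gives seller price Ps = 275/13; buyers pay Pb = 275/13 + 8 = 379/13.
New quantity: Q = 211 − 4(379/13) = 1227/13.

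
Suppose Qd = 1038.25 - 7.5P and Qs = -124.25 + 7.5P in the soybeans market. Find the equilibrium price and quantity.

Set Qd = Qs: 1038.25 - 7.5P = -124.25 + 7.5P.
1162.5 = 15P, so P* = 77.5.
Q* = 1038.25 − 7.5(77.5) = 457.

P* = 77.5, Q* = 457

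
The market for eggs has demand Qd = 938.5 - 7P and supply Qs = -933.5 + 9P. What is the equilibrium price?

Set Qd = Qs: 938.5 - 7P = -933.5 + 9P.
1872 = 16P, so P* = 117.
Q* = 938.5 − 7(117) = 119.5.

P* = 117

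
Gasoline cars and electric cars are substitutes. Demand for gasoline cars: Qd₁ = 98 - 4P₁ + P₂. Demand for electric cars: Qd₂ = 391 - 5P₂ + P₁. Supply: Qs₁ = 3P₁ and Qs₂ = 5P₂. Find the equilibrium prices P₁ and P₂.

P₁ = 457/23, P₂ = 945/23

Market 1: 98 - 4P₁ + P₂ = 3P₁ → 7P₁ - P₂ = 98.
Market 2: 10P₂ - P₁ = 391.
Eliminating P₂: 10×(1) + 1×(2) gives 69P₁ = 1371, so P₁ = 457/23.
Back-substitute into (2): P₂ = (391 + 1×457/23) / 10 = 945/23.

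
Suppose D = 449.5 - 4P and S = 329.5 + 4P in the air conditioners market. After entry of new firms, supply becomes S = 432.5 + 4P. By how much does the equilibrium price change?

Original equilibrium: P* = 15, Q* = 389.5.
New equilibrium: 449.5 - 4P = 432.5 + 4P, so 17 = 8P and P' = 2.125; Q' = 449.5 − 4(2.125) = 441.
Change in price: 2.125 − 15 = -12.875.

ΔP = -12.875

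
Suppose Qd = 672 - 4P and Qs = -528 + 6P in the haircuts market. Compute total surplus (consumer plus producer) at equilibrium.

Equilibrium: 672 - 4P = -528 + 6P gives P* = 120, Q* = 192.
Demand choke price: P = 168; supply starts at P = 88.
CS = ½(168 − 120)(192) = 4608; PS = ½(120 − 88)(192) = 3072.

Total surplus = 7680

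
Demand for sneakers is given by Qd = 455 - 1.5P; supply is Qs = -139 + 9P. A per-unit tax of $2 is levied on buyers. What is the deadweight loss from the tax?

Deadweight loss = 18/7

Pre-tax equilibrium: P* = 396/7, Q* = 2591/7.
Tax on buyers shifts demand to Qd = 455 − 1.5(P + 2) = 452 - 1.5P.
452 - 1.5P = -139 + 9P gives seller price Ps = 394/7; buyers pay Pb = 394/7 + 2 = 408/7.
New quantity: Q = 455 − 1.5(408/7) = 2573/7.
DWL = ½ × 2 × (2591/7 − 2573/7) = 18/7.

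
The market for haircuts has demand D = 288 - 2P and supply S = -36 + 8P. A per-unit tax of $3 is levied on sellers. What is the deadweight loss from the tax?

Pre-tax equilibrium: P* = 32.4, Q* = 223.2.
Tax on sellers shifts supply to S = -36 + 8(P − 3) = -60 + 8P.
288 - 2P = -60 + 8P gives buyer price Pb = 34.8; sellers receive Ps = 34.8 − 3 = 31.8.
New quantity: Q = 288 − 2(34.8) = 218.4.
DWL = ½ × 3 × (223.2 − 218.4) = 7.2.

Deadweight loss = 7.2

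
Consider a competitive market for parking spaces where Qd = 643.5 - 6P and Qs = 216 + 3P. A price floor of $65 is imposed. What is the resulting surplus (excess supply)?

Surplus = 157.5

Equilibrium price would be P* = 47.5, so the floor at 65 binds.
At P = 65: Qd = 253.5, Qs = 411.
Surplus = 411 − 253.5 = 157.5.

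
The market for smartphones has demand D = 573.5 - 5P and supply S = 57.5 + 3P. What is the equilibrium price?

Set D = S: 573.5 - 5P = 57.5 + 3P.
516 = 8P, so P* = 64.5.
Q* = 573.5 − 5(64.5) = 251.

P* = 64.5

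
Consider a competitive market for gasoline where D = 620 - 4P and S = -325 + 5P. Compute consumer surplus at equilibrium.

Equilibrium: 620 - 4P = -325 + 5P gives P* = 105, Q* = 200.
Demand choke price (D = 0): P = 155.
CS = ½(155 − 105)(200) = 5000.

Consumer surplus = 5000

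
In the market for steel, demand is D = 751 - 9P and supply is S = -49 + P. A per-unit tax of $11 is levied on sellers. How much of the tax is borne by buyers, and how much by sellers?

Pre-tax equilibrium: P* = 80, Q* = 31.
Tax on sellers shifts supply to S = -49 + 1(P − 11) = -60 + P.
751 - 9P = -60 + P gives buyer price Pb = 81.1; sellers receive Ps = 81.1 − 11 = 70.1.
New quantity: Q = 751 − 9(81.1) = 21.1.
Buyer burden = 81.1 − 80 = 1.1; seller burden = 80 − 70.1 = 9.9.

Buyers bear $1.1, sellers bear $9.9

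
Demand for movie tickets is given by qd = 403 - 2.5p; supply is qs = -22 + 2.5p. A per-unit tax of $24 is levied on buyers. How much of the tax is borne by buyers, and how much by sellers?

Pre-tax equilibrium: p* = 85, q* = 190.5.
Tax on buyers shifts demand to qd = 403 − 2.5(p + 24) = 343 - 2.5p.
343 - 2.5p = -22 + 2.5p gives seller price ps = 73; buyers pay pb = 73 + 24 = 97.
New quantity: q = 403 − 2.5(97) = 160.5.
Buyer burden = 97 − 85 = 12; seller burden = 85 − 73 = 12.

Buyers bear $12, sellers bear $12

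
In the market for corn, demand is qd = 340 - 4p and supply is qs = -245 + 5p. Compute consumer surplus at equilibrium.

Consumer surplus = 800

Equilibrium: 340 - 4p = -245 + 5p gives p* = 65, q* = 80.
Demand choke price (qd = 0): p = 85.
CS = ½(85 − 65)(80) = 800.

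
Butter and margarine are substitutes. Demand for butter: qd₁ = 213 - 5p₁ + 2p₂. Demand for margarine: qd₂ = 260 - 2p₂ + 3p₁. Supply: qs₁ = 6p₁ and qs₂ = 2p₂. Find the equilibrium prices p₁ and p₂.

p₁ = 686/19, p₂ = 3499/38

Market 1: 213 - 5p₁ + 2p₂ = 6p₁ → 11p₁ - 2p₂ = 213.
Market 2: 4p₂ - 3p₁ = 260.
Eliminating p₂: 4×(1) + 2×(2) gives 38p₁ = 1372, so p₁ = 686/19.
Back-substitute into (2): p₂ = (260 + 3×686/19) / 4 = 3499/38.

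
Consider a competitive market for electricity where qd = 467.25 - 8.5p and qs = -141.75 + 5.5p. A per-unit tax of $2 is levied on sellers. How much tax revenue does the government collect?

Pre-tax equilibrium: p* = 43.5, q* = 97.5.
Tax on sellers shifts supply to qs = -141.75 + 5.5(p − 2) = -152.75 + 5.5p.
467.25 - 8.5p = -152.75 + 5.5p gives buyer price pb = 310/7; sellers receive ps = 310/7 − 2 = 296/7.
New quantity: q = 467.25 − 8.5(310/7) = 2543/28.
Revenue = 2 × 2543/28 = 2543/14.

Tax revenue = 2543/14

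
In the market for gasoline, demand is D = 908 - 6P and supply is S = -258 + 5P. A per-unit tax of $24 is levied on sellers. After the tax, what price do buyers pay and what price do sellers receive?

Buyers pay 1286/11, sellers receive 1022/11

Pre-tax equilibrium: P* = 106, Q* = 272.
Tax on sellers shifts supply to S = -258 + 5(P − 24) = -378 + 5P.
908 - 6P = -378 + 5P gives buyer price Pb = 1286/11; sellers receive Ps = 1286/11 − 24 = 1022/11.
New quantity: Q = 908 − 6(1286/11) = 2272/11.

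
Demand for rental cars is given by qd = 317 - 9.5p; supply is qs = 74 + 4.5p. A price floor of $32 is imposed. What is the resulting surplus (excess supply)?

Surplus = 205

Equilibrium price would be p* = 243/14, so the floor at 32 binds.
At p = 32: qd = 13, qs = 218.
Surplus = 218 − 13 = 205.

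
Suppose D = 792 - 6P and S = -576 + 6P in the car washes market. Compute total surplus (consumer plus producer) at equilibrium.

Equilibrium: 792 - 6P = -576 + 6P gives P* = 114, Q* = 108.
Demand choke price: P = 132; supply starts at P = 96.
CS = ½(132 − 114)(108) = 972; PS = ½(114 − 96)(108) = 972.

Total surplus = 1944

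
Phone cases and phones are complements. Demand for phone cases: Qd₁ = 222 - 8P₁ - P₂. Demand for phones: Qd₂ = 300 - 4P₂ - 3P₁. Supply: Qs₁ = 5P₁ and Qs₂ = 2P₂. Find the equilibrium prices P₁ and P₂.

P₁ = 13.76, P₂ = 43.12

Market 1: 222 - 8P₁ - P₂ = 5P₁ → 13P₁ + P₂ = 222.
Market 2: 6P₂ + 3P₁ = 300.
Eliminating P₂: 6×(1) − 1×(2) gives 75P₁ = 1032, so P₁ = 13.76.
Back-substitute into (2): P₂ = (300 − 3×13.76) / 6 = 43.12.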